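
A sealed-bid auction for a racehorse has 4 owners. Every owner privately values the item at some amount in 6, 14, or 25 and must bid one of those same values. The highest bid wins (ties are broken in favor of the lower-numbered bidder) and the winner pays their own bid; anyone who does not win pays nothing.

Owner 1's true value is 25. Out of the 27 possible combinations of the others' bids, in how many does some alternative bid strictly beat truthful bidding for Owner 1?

8

Others bid (6, 6, 6): truth gives 0; bid 6 gives 19 > 0. Violating.
Others bid (6, 6, 14): truth gives 0; bid 14 gives 11 > 0. Violating.
Others bid (6, 14, 6): truth gives 0; bid 14 gives 11 > 0. Violating.
Others bid (6, 14, 14): truth gives 0; bid 14 gives 11 > 0. Violating.
Others bid (6, 6, 25): truth gives 0; no alternative beats it.
Others bid (6, 14, 25): truth gives 0; no alternative beats it.
(Checking all 27 profiles: 8 have a profitable deviation, 19 do not.)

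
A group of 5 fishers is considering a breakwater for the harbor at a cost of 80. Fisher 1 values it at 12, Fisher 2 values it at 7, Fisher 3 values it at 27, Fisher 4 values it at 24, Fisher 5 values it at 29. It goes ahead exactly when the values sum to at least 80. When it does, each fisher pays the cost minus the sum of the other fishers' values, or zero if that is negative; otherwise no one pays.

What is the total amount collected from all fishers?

23

Total value 99 ≥ cost 80, so it is built.
Fisher 1: others sum to 87; max(0, 80 - 87) = 0.
Fisher 2: others sum to 92; max(0, 80 - 92) = 0.
Fisher 3: others sum to 72; max(0, 80 - 72) = 8.
Fisher 4: others sum to 75; max(0, 80 - 75) = 5.
Fisher 5: others sum to 70; max(0, 80 - 70) = 10.
Total collected = 0 + 0 + 8 + 5 + 10 = 23.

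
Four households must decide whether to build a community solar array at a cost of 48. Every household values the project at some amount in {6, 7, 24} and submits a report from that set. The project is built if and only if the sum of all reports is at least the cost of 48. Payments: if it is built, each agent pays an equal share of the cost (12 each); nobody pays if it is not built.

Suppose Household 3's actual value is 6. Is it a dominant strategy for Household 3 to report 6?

Yes

Check each profile of the others' reports and compare truth against every alternative report.
Others report (6, 24, 24): truth gives -6, best alternative gives -6.
Others report (7, 24, 24): truth gives -6, best alternative gives -6.
Others report (24, 6, 24): truth gives -6, best alternative gives -6.
Others report (24, 7, 24): truth gives -6, best alternative gives -6.
Others report (24, 24, 6): truth gives -6, best alternative gives -6.
Others report (24, 24, 7): truth gives -6, best alternative gives -6.
(Remaining 21 profiles checked similarly; truth is weakly best in each.)
In every case the truthful report is at least as good as any alternative, so it is a dominant strategy.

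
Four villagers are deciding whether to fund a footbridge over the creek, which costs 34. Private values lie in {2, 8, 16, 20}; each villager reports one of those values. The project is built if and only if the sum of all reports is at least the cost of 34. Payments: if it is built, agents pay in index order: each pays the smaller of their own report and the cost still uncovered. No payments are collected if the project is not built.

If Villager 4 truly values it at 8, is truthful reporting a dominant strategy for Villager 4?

Check each profile of the others' reports and compare truth against every alternative report.
Others report (2, 16, 16): truth gives 8, best alternative gives 8.
Others report (2, 16, 20): truth gives 8, best alternative gives 8.
Others report (2, 20, 16): truth gives 8, best alternative gives 8.
Others report (2, 20, 20): truth gives 8, best alternative gives 8.
Others report (8, 8, 20): truth gives 8, best alternative gives 8.
Others report (8, 16, 16): truth gives 8, best alternative gives 8.
(Remaining 58 profiles checked similarly; truth is weakly best in each.)
In every case the truthful report is at least as good as any alternative, so it is a dominant strategy.

Yes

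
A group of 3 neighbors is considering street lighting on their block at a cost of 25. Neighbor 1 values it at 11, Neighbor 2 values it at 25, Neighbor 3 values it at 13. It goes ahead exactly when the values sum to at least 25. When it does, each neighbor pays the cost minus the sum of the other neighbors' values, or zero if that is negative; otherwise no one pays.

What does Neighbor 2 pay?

Total value 49 ≥ cost 25, so the project is built.
The other neighbors' values sum to 24.
Cost minus that sum is 25 - 24 = 1.

1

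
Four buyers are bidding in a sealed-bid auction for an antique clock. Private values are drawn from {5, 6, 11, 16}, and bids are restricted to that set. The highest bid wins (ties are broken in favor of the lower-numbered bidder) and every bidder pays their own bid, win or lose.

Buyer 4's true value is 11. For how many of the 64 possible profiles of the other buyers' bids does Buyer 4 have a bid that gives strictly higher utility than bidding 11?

57

Others bid (5, 5, 5): truth gives 0; bid 6 gives 5 > 0. Violating.
Others bid (5, 5, 11): truth gives -11; bid 5 gives -5 > -11. Violating.
Others bid (5, 5, 16): truth gives -11; bid 5 gives -5 > -11. Violating.
Others bid (5, 6, 11): truth gives -11; bid 5 gives -5 > -11. Violating.
Others bid (5, 5, 6): truth gives 0; no alternative beats it.
Others bid (5, 6, 5): truth gives 0; no alternative beats it.
(Checking all 64 profiles: 57 have a profitable deviation, 7 do not.)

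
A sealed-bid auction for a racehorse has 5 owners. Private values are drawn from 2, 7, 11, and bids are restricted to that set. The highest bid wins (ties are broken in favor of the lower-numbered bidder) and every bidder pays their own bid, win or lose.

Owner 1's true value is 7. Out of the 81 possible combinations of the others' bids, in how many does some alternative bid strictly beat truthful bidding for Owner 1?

66

Others bid (2, 2, 2, 2): truth gives 0; bid 2 gives 5 > 0. Violating.
Others bid (2, 2, 2, 11): truth gives -7; bid 2 gives -2 > -7. Violating.
Others bid (2, 2, 7, 11): truth gives -7; bid 2 gives -2 > -7. Violating.
Others bid (2, 2, 11, 2): truth gives -7; bid 2 gives -2 > -7. Violating.
Others bid (2, 2, 2, 7): truth gives 0; no alternative beats it.
Others bid (2, 2, 7, 2): truth gives 0; no alternative beats it.
(Checking all 81 profiles: 66 have a profitable deviation, 15 do not.)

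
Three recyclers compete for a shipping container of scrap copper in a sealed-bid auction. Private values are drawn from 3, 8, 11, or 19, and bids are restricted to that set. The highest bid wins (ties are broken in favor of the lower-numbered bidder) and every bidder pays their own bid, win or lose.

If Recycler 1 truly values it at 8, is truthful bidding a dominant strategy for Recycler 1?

Consider the case where Recycler 2 bids 3 and Recycler 3 bids 3.
Truthful bid 8: wins, pays 8, utility 8 - 8 = 0.
Bid 3 instead: wins, pays 3, utility 8 - 3 = 5.
Since 5 > 0, bidding 3 is strictly better here, so truthful bidding is not dominant.

No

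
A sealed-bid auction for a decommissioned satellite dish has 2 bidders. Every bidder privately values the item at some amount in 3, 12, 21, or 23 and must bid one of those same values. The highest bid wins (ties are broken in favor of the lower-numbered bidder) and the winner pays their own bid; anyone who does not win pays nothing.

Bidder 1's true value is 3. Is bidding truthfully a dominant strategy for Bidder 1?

Check each profile of the others' bids and compare truth against every alternative bid.
Others bid (3): truth gives 0, best alternative gives -9.
Others bid (12): truth gives 0, best alternative gives -9.
Others bid (21): truth gives 0, best alternative gives 0.
Others bid (23): truth gives 0, best alternative gives 0.
In every case the truthful bid is at least as good as any alternative, so it is a dominant strategy.

Yes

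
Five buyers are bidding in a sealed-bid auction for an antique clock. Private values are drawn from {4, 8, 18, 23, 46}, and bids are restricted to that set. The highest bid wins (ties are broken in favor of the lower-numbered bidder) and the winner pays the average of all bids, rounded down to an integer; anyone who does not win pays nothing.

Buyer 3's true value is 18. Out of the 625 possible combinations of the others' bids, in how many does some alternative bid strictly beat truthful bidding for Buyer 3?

Others bid (4, 4, 4, 4): truth gives 12; bid 8 gives 14 > 12. Violating.
Others bid (4, 4, 4, 8): truth gives 11; bid 8 gives 13 > 11. Violating.
Others bid (4, 4, 4, 23): truth gives 0; bid 23 gives 7 > 0. Violating.
Others bid (4, 4, 8, 4): truth gives 11; bid 8 gives 13 > 11. Violating.
Others bid (4, 4, 4, 18): truth gives 9; no alternative beats it.
Others bid (4, 4, 4, 46): truth gives 0; no alternative beats it.
(Checking all 625 profiles: 112 have a profitable deviation, 513 do not.)

112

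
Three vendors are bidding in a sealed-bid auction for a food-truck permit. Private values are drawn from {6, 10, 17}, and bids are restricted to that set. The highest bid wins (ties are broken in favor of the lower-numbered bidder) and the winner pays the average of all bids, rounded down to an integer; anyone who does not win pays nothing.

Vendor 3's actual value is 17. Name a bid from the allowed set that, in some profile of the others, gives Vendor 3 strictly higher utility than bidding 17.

Suppose Vendor 1 bids 6 and Vendor 2 bids 6.
Bid 17: wins, pays 9, utility 17 - 9 = 8.
Bid 10: wins, pays 7, utility 17 - 7 = 10.
So bidding 10 beats truth here (10 > 8).

10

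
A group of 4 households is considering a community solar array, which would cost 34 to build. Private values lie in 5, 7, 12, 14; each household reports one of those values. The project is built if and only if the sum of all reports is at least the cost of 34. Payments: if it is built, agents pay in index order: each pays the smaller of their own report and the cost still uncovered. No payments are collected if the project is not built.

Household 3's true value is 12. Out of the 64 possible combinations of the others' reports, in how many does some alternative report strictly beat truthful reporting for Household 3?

Others report (5, 12, 12): truth gives 0; report 5 gives 7 > 0. Violating.
Others report (5, 12, 14): truth gives 0; report 5 gives 7 > 0. Violating.
Others report (5, 14, 12): truth gives 0; report 5 gives 7 > 0. Violating.
Others report (5, 14, 14): truth gives 0; report 5 gives 7 > 0. Violating.
Others report (5, 5, 5): truth gives 0; no alternative beats it.
Others report (5, 5, 7): truth gives 0; no alternative beats it.
(Checking all 64 profiles: 35 have a profitable deviation, 29 do not.)

35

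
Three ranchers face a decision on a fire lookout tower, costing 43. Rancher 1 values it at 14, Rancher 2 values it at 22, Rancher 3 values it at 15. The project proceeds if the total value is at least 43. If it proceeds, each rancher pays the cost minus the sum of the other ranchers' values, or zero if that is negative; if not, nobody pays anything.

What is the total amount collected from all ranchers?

Total value 51 ≥ cost 43, so it is built.
Rancher 1: others sum to 37; max(0, 43 - 37) = 6.
Rancher 2: others sum to 29; max(0, 43 - 29) = 14.
Rancher 3: others sum to 36; max(0, 43 - 36) = 7.
Total collected = 6 + 14 + 7 = 27.

27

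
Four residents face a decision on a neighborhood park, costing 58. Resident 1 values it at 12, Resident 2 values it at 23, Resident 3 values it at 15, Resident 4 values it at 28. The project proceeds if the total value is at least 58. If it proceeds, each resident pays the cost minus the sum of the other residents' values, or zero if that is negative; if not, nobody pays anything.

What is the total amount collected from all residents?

11

Total value 78 ≥ cost 58, so it is built.
Resident 1: others sum to 66; max(0, 58 - 66) = 0.
Resident 2: others sum to 55; max(0, 58 - 55) = 3.
Resident 3: others sum to 63; max(0, 58 - 63) = 0.
Resident 4: others sum to 50; max(0, 58 - 50) = 8.
Total collected = 0 + 3 + 0 + 8 = 11.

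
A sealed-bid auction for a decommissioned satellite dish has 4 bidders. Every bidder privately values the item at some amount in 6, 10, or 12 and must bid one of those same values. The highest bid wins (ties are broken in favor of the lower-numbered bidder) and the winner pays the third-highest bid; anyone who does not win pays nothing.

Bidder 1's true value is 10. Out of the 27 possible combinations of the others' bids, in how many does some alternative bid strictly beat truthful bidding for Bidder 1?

Others bid (6, 6, 12): truth gives 0; bid 12 gives 4 > 0. Violating.
Others bid (6, 12, 6): truth gives 0; bid 12 gives 4 > 0. Violating.
Others bid (12, 6, 6): truth gives 0; bid 12 gives 4 > 0. Violating.
Others bid (6, 6, 6): truth gives 4; no alternative beats it.
Others bid (6, 6, 10): truth gives 4; no alternative beats it.
(Checking all 27 profiles: 3 have a profitable deviation, 24 do not.)

3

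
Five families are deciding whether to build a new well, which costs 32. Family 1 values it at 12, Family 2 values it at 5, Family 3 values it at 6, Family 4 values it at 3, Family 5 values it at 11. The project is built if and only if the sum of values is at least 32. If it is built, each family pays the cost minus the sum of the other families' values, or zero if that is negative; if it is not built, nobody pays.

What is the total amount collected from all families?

14

Total value 37 ≥ cost 32, so it is built.
Family 1: others sum to 25; max(0, 32 - 25) = 7.
Family 2: others sum to 32; max(0, 32 - 32) = 0.
Family 3: others sum to 31; max(0, 32 - 31) = 1.
Family 4: others sum to 34; max(0, 32 - 34) = 0.
Family 5: others sum to 26; max(0, 32 - 26) = 6.
Total collected = 7 + 0 + 1 + 0 + 6 = 14.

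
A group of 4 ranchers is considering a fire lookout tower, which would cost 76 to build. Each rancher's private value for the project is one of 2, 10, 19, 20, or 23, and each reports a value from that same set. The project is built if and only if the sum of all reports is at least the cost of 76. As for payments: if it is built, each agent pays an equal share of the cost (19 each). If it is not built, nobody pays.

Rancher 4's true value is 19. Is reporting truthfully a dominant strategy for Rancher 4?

Yes

Check each profile of the others' reports and compare truth against every alternative report.
Others report (2, 2, 2): truth gives 0, best alternative gives 0.
Others report (2, 2, 10): truth gives 0, best alternative gives 0.
Others report (2, 2, 19): truth gives 0, best alternative gives 0.
Others report (2, 2, 20): truth gives 0, best alternative gives 0.
Others report (2, 2, 23): truth gives 0, best alternative gives 0.
Others report (2, 10, 2): truth gives 0, best alternative gives 0.
(Remaining 119 profiles checked similarly; truth is weakly best in each.)
In every case the truthful report is at least as good as any alternative, so it is a dominant strategy.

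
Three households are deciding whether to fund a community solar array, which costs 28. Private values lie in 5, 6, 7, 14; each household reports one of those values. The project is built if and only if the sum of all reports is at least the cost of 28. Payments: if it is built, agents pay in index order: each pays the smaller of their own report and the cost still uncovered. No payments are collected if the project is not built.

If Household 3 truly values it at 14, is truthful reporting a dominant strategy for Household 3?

Check each profile of the others' reports and compare truth against every alternative report.
Others report (6, 14): truth gives 6, best alternative gives 0.
Others report (14, 6): truth gives 6, best alternative gives 0.
Others report (5, 14): truth gives 5, best alternative gives 0.
Others report (14, 5): truth gives 5, best alternative gives 0.
Others report (14, 14): truth gives 14, best alternative gives 14.
Others report (7, 14): truth gives 7, best alternative gives 7.
(Remaining 10 profiles checked similarly; truth is weakly best in each.)
In every case the truthful report is at least as good as any alternative, so it is a dominant strategy.

Yes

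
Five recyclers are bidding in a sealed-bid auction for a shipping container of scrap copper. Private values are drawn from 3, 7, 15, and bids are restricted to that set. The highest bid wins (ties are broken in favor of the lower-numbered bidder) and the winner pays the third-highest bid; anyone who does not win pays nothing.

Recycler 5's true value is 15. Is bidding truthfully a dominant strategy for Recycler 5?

Check each profile of the others' bids and compare truth against every alternative bid.
Others bid (3, 3, 3, 7): truth gives 12, best alternative gives 0.
Others bid (3, 3, 7, 3): truth gives 12, best alternative gives 0.
Others bid (3, 7, 3, 3): truth gives 12, best alternative gives 0.
Others bid (7, 3, 3, 3): truth gives 12, best alternative gives 0.
Others bid (3, 3, 7, 7): truth gives 8, best alternative gives 0.
Others bid (3, 7, 3, 7): truth gives 8, best alternative gives 0.
(Remaining 75 profiles checked similarly; truth is weakly best in each.)
In every case the truthful bid is at least as good as any alternative, so it is a dominant strategy.

Yes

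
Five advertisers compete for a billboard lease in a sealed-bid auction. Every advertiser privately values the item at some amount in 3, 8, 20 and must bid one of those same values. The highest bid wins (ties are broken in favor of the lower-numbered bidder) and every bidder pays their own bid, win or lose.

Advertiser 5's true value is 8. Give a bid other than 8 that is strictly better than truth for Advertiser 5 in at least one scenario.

3

Suppose Advertiser 1 bids 3, Advertiser 2 bids 3, Advertiser 3 bids 3 and Advertiser 4 bids 8.
Bid 8: loses but pays 8, utility -8.
Bid 3: loses but pays 3, utility -3.
So bidding 3 beats truth here (-3 > -8).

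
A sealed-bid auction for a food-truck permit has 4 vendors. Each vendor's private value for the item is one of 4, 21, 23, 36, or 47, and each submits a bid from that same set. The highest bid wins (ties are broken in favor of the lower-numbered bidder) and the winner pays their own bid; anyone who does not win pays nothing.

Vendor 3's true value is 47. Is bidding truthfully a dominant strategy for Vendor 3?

Consider the case where Vendor 1 bids 4, Vendor 2 bids 4 and Vendor 4 bids 4.
Truthful bid 47: wins, pays 47, utility 47 - 47 = 0.
Bid 21 instead: wins, pays 21, utility 47 - 21 = 26.
Since 26 > 0, bidding 21 is strictly better here, so truthful bidding is not dominant.

No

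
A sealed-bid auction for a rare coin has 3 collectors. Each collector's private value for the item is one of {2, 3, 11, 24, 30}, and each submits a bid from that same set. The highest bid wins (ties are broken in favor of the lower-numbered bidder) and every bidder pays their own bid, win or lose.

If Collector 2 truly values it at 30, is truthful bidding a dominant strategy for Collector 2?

Consider the case where Collector 1 bids 2 and Collector 3 bids 2.
Truthful bid 30: wins, pays 30, utility 30 - 30 = 0.
Bid 3 instead: wins, pays 3, utility 30 - 3 = 27.
Since 27 > 0, bidding 3 is strictly better here, so truthful bidding is not dominant.

No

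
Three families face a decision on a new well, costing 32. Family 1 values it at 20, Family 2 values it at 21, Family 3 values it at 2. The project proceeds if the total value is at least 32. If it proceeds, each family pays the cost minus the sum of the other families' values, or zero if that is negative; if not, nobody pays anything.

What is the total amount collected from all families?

19

Total value 43 ≥ cost 32, so it is built.
Family 1: others sum to 23; max(0, 32 - 23) = 9.
Family 2: others sum to 22; max(0, 32 - 22) = 10.
Family 3: others sum to 41; max(0, 32 - 41) = 0.
Total collected = 9 + 10 + 0 = 19.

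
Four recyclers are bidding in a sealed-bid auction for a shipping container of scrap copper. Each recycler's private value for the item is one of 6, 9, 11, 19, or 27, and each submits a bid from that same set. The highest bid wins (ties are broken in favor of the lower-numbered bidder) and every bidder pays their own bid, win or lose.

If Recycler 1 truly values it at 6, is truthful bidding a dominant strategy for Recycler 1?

No

Consider the case where Recycler 2 bids 6, Recycler 3 bids 6 and Recycler 4 bids 9.
Truthful bid 6: loses but pays 6, utility -6.
Bid 9 instead: wins, pays 9, utility 6 - 9 = -3.
Since -3 > -6, bidding 9 is strictly better here, so truthful bidding is not dominant.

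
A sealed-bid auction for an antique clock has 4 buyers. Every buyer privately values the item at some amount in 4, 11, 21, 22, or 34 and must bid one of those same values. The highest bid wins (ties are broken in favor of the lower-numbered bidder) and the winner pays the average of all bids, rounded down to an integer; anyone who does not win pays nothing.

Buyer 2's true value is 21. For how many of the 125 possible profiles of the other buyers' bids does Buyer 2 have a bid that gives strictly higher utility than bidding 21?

Others bid (4, 4, 4): truth gives 13; bid 11 gives 16 > 13. Violating.
Others bid (4, 4, 11): truth gives 11; bid 11 gives 14 > 11. Violating.
Others bid (4, 4, 22): truth gives 0; bid 22 gives 8 > 0. Violating.
Others bid (4, 4, 34): truth gives 0; bid 34 gives 2 > 0. Violating.
Others bid (4, 4, 21): truth gives 9; no alternative beats it.
Others bid (4, 11, 21): truth gives 7; no alternative beats it.
(Checking all 125 profiles: 44 have a profitable deviation, 81 do not.)

44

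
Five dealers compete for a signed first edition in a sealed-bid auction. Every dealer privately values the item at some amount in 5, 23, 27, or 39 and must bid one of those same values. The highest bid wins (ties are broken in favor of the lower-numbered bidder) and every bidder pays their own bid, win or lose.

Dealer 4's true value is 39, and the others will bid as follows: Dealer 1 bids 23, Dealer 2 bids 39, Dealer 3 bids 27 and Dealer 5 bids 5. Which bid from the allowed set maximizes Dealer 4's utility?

5

Bid 5: loses but pays 5, utility -5.
Bid 23: loses but pays 23, utility -23.
Bid 27: loses but pays 27, utility -27.
Bid 39: loses but pays 39, utility -39.
The best choice is 5 with utility -5.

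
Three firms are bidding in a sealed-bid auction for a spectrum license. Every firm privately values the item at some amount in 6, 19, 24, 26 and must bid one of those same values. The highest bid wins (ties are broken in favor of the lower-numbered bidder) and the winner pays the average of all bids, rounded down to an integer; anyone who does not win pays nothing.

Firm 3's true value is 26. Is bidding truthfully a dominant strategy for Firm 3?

Consider the case where Firm 1 bids 6 and Firm 2 bids 6.
Truthful bid 26: wins, pays 12, utility 26 - 12 = 14.
Bid 19 instead: wins, pays 10, utility 26 - 10 = 16.
Since 16 > 14, bidding 19 is strictly better here, so truthful bidding is not dominant.

No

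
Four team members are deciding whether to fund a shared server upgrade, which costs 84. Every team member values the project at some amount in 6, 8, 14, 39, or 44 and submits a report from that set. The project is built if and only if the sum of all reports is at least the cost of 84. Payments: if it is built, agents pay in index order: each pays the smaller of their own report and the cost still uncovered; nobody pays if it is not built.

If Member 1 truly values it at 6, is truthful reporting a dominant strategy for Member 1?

Check each profile of the others' reports and compare truth against every alternative report.
Others report (6, 39, 39): truth gives 0, best alternative gives -2.
Others report (6, 39, 44): truth gives 0, best alternative gives -2.
Others report (6, 44, 39): truth gives 0, best alternative gives -2.
Others report (6, 44, 44): truth gives 0, best alternative gives -2.
Others report (8, 39, 39): truth gives 0, best alternative gives -2.
Others report (8, 39, 44): truth gives 0, best alternative gives -2.
(Remaining 119 profiles checked similarly; truth is weakly best in each.)
In every case the truthful report is at least as good as any alternative, so it is a dominant strategy.

Yes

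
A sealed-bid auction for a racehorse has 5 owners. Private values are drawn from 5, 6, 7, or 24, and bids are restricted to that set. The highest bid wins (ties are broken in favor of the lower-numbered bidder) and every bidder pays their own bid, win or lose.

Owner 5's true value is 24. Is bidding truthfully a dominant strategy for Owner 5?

Consider the case where Owner 1 bids 5, Owner 2 bids 5, Owner 3 bids 5 and Owner 4 bids 5.
Truthful bid 24: wins, pays 24, utility 24 - 24 = 0.
Bid 6 instead: wins, pays 6, utility 24 - 6 = 18.
Since 18 > 0, bidding 6 is strictly better here, so truthful bidding is not dominant.

No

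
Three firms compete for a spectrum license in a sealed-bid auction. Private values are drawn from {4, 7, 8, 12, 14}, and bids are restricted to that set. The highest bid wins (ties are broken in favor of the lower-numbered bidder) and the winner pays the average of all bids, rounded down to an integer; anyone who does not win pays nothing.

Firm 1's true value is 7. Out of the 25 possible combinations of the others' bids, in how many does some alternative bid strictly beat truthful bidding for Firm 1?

3

Others bid (4, 4): truth gives 2; bid 4 gives 3 > 2. Violating.
Others bid (4, 8): truth gives 0; bid 8 gives 1 > 0. Violating.
Others bid (8, 4): truth gives 0; bid 8 gives 1 > 0. Violating.
Others bid (4, 7): truth gives 1; no alternative beats it.
Others bid (4, 12): truth gives 0; no alternative beats it.
(Checking all 25 profiles: 3 have a profitable deviation, 22 do not.)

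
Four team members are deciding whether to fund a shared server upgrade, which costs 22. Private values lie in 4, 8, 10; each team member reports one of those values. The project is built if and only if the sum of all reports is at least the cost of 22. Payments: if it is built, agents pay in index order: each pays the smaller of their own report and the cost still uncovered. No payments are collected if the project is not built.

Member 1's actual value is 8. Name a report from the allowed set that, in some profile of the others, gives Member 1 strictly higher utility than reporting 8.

Suppose Member 2 reports 4, Member 3 reports 4 and Member 4 reports 10.
Report 8: project built, pays 8, utility 8 - 8 = 0.
Report 4: project built, pays 4, utility 8 - 4 = 4.
So reporting 4 beats truth here (4 > 0).

4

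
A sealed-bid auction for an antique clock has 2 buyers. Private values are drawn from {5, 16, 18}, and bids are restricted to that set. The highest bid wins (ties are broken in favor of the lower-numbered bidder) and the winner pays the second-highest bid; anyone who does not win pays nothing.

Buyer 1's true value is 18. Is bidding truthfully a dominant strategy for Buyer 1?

Check each profile of the others' bids and compare truth against every alternative bid.
Others bid (5): truth gives 13, best alternative gives 13.
Others bid (16): truth gives 2, best alternative gives 2.
Others bid (18): truth gives 0, best alternative gives 0.
In every case the truthful bid is at least as good as any alternative, so it is a dominant strategy.

Yes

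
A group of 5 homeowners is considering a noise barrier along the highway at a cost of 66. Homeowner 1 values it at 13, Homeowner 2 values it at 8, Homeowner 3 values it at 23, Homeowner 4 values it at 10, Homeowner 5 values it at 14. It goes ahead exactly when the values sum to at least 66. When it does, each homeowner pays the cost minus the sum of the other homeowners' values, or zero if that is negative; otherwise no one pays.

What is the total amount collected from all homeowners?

58

Total value 68 ≥ cost 66, so it is built.
Homeowner 1: others sum to 55; max(0, 66 - 55) = 11.
Homeowner 2: others sum to 60; max(0, 66 - 60) = 6.
Homeowner 3: others sum to 45; max(0, 66 - 45) = 21.
Homeowner 4: others sum to 58; max(0, 66 - 58) = 8.
Homeowner 5: others sum to 54; max(0, 66 - 54) = 12.
Total collected = 11 + 6 + 21 + 8 + 12 = 58.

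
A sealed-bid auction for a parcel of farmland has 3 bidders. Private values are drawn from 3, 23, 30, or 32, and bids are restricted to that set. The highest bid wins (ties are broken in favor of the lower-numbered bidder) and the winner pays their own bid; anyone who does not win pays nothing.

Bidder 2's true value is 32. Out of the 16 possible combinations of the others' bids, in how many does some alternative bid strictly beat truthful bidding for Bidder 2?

6

Others bid (3, 3): truth gives 0; bid 23 gives 9 > 0. Violating.
Others bid (3, 23): truth gives 0; bid 23 gives 9 > 0. Violating.
Others bid (3, 30): truth gives 0; bid 30 gives 2 > 0. Violating.
Others bid (23, 3): truth gives 0; bid 30 gives 2 > 0. Violating.
Others bid (3, 32): truth gives 0; no alternative beats it.
Others bid (23, 32): truth gives 0; no alternative beats it.
(Checking all 16 profiles: 6 have a profitable deviation, 10 do not.)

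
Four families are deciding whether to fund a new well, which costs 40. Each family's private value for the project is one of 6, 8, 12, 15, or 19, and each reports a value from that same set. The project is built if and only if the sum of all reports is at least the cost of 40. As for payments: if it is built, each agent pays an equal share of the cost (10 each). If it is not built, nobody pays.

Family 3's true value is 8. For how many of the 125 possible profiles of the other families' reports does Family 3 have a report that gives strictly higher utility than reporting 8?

Others report (6, 8, 19): truth gives -2; report 6 gives 0 > -2. Violating.
Others report (6, 12, 15): truth gives -2; report 6 gives 0 > -2. Violating.
Others report (6, 15, 12): truth gives -2; report 6 gives 0 > -2. Violating.
Others report (6, 19, 8): truth gives -2; report 6 gives 0 > -2. Violating.
Others report (6, 6, 6): truth gives 0; no alternative beats it.
Others report (6, 6, 8): truth gives 0; no alternative beats it.
(Checking all 125 profiles: 15 have a profitable deviation, 110 do not.)

15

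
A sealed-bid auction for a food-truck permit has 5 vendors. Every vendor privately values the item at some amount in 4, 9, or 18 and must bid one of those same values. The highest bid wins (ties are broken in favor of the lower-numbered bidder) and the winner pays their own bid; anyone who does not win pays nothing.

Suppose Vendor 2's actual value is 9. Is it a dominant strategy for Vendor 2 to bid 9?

Yes

Check each profile of the others' bids and compare truth against every alternative bid.
Others bid (4, 4, 4, 4): truth gives 0, best alternative gives 0.
Others bid (4, 4, 4, 9): truth gives 0, best alternative gives 0.
Others bid (4, 4, 4, 18): truth gives 0, best alternative gives 0.
Others bid (4, 4, 9, 4): truth gives 0, best alternative gives 0.
Others bid (4, 4, 9, 9): truth gives 0, best alternative gives 0.
Others bid (4, 4, 9, 18): truth gives 0, best alternative gives 0.
(Remaining 75 profiles checked similarly; truth is weakly best in each.)
In every case the truthful bid is at least as good as any alternative, so it is a dominant strategy.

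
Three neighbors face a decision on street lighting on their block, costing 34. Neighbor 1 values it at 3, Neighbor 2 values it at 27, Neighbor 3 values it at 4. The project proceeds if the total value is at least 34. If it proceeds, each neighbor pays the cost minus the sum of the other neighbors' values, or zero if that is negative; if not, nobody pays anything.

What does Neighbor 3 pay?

Total value 34 ≥ cost 34, so the project is built.
The other neighbors' values sum to 30.
Cost minus that sum is 34 - 30 = 4.

4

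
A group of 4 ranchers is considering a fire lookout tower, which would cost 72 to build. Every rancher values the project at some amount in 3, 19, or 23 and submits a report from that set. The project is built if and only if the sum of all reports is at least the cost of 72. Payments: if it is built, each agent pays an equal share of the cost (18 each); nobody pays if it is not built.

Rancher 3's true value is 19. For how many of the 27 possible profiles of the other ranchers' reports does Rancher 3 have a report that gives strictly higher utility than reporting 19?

Others report (3, 23, 23): truth gives 0; report 23 gives 1 > 0. Violating.
Others report (23, 3, 23): truth gives 0; report 23 gives 1 > 0. Violating.
Others report (23, 23, 3): truth gives 0; report 23 gives 1 > 0. Violating.
Others report (3, 3, 3): truth gives 0; no alternative beats it.
Others report (3, 3, 19): truth gives 0; no alternative beats it.
(Checking all 27 profiles: 3 have a profitable deviation, 24 do not.)

3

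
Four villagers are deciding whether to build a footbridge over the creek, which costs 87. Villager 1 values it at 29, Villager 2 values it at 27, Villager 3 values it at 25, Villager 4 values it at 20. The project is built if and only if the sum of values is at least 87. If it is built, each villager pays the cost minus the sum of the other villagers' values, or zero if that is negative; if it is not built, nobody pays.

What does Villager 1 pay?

Total value 101 ≥ cost 87, so the project is built.
The other villagers' values sum to 72.
Cost minus that sum is 87 - 72 = 15.

15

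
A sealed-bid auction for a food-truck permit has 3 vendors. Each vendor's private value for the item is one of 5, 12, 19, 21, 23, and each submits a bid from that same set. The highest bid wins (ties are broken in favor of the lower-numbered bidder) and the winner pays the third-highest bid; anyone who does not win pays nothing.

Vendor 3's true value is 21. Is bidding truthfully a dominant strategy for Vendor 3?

Consider the case where Vendor 1 bids 5 and Vendor 2 bids 21.
Truthful bid 21: loses, pays 0, utility 0.
Bid 23 instead: wins, pays 5, utility 21 - 5 = 16.
Since 16 > 0, bidding 23 is strictly better here, so truthful bidding is not dominant.

No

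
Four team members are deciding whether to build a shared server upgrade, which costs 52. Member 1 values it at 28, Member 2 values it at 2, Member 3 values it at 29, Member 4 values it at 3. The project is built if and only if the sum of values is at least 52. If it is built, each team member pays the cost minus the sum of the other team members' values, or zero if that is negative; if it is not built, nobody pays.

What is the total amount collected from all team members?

37

Total value 62 ≥ cost 52, so it is built.
Member 1: others sum to 34; max(0, 52 - 34) = 18.
Member 2: others sum to 60; max(0, 52 - 60) = 0.
Member 3: others sum to 33; max(0, 52 - 33) = 19.
Member 4: others sum to 59; max(0, 52 - 59) = 0.
Total collected = 18 + 0 + 19 + 0 = 37.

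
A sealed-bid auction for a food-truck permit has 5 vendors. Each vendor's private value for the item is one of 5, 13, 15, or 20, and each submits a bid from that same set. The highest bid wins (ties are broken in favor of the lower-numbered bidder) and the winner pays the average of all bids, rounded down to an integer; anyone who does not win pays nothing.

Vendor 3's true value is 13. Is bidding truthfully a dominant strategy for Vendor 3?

Consider the case where Vendor 1 bids 5, Vendor 2 bids 5, Vendor 4 bids 5 and Vendor 5 bids 15.
Truthful bid 13: loses, pays 0, utility 0.
Bid 15 instead: wins, pays 9, utility 13 - 9 = 4.
Since 4 > 0, bidding 15 is strictly better here, so truthful bidding is not dominant.

No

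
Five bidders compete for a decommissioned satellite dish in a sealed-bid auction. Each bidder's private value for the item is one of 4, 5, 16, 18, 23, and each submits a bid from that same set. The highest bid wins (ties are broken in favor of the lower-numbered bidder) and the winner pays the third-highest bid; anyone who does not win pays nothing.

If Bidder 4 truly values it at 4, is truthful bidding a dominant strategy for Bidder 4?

Check each profile of the others' bids and compare truth against every alternative bid.
Others bid (4, 4, 4, 4): truth gives 0, best alternative gives 0.
Others bid (4, 4, 4, 5): truth gives 0, best alternative gives 0.
Others bid (4, 4, 4, 16): truth gives 0, best alternative gives 0.
Others bid (4, 4, 4, 18): truth gives 0, best alternative gives 0.
Others bid (4, 4, 4, 23): truth gives 0, best alternative gives 0.
Others bid (4, 4, 5, 4): truth gives 0, best alternative gives 0.
(Remaining 619 profiles checked similarly; truth is weakly best in each.)
In every case the truthful bid is at least as good as any alternative, so it is a dominant strategy.

Yes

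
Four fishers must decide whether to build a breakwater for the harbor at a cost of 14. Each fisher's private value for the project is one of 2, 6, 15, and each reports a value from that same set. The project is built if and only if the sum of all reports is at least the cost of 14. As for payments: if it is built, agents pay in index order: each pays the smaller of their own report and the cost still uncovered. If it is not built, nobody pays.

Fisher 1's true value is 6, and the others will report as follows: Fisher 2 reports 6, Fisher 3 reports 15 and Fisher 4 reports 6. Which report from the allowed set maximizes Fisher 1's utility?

Report 2: project built, pays 2, utility 6 - 2 = 4.
Report 6: project built, pays 6, utility 6 - 6 = 0.
Report 15: project built, pays 14, utility 6 - 14 = -8.
The best choice is 2 with utility 4.

2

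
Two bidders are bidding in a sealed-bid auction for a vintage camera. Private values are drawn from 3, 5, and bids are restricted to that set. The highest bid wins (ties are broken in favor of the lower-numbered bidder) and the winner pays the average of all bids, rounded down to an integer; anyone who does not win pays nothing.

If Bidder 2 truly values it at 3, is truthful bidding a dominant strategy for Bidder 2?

Check each profile of the others' bids and compare truth against every alternative bid.
Others bid (3): truth gives 0, best alternative gives -1.
Others bid (5): truth gives 0, best alternative gives 0.
In every case the truthful bid is at least as good as any alternative, so it is a dominant strategy.

Yes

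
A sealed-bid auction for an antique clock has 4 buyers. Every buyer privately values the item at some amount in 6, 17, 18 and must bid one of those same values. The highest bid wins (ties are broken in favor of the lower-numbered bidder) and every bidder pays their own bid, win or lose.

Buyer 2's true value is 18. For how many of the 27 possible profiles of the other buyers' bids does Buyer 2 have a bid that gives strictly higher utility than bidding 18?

13

Others bid (6, 6, 6): truth gives 0; bid 17 gives 1 > 0. Violating.
Others bid (6, 6, 17): truth gives 0; bid 17 gives 1 > 0. Violating.
Others bid (6, 17, 6): truth gives 0; bid 17 gives 1 > 0. Violating.
Others bid (6, 17, 17): truth gives 0; bid 17 gives 1 > 0. Violating.
Others bid (6, 6, 18): truth gives 0; no alternative beats it.
Others bid (6, 17, 18): truth gives 0; no alternative beats it.
(Checking all 27 profiles: 13 have a profitable deviation, 14 do not.)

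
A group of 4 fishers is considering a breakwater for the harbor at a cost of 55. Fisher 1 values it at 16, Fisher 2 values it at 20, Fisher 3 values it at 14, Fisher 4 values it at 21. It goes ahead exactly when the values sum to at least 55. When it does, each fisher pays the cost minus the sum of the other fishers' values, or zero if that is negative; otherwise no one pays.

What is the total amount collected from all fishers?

Total value 71 ≥ cost 55, so it is built.
Fisher 1: others sum to 55; max(0, 55 - 55) = 0.
Fisher 2: others sum to 51; max(0, 55 - 51) = 4.
Fisher 3: others sum to 57; max(0, 55 - 57) = 0.
Fisher 4: others sum to 50; max(0, 55 - 50) = 5.
Total collected = 0 + 4 + 0 + 5 = 9.

9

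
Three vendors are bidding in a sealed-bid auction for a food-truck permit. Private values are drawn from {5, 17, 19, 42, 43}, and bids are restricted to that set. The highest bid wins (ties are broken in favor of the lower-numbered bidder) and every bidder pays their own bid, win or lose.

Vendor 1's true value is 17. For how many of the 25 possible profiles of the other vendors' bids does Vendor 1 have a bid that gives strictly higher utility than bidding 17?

Others bid (5, 5): truth gives 0; bid 5 gives 12 > 0. Violating.
Others bid (5, 19): truth gives -17; bid 19 gives -2 > -17. Violating.
Others bid (5, 42): truth gives -17; bid 5 gives -5 > -17. Violating.
Others bid (5, 43): truth gives -17; bid 5 gives -5 > -17. Violating.
Others bid (5, 17): truth gives 0; no alternative beats it.
Others bid (17, 5): truth gives 0; no alternative beats it.
(Checking all 25 profiles: 22 have a profitable deviation, 3 do not.)

22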